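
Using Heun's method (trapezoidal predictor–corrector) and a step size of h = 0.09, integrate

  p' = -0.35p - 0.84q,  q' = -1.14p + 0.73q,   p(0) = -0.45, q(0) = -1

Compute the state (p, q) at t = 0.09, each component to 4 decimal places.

-0.3609, -1.0248

Heun on (p,q): k1 = f(t_n, state_n); k2 = f(t_n + h, state_n + h·k1); state_{n+1} = state_n + (h/2)·(k1 + k2).
0.000000: (-0.450000, -1.000000)
  k1 = (0.997500, -0.217000)
  predictor → (-0.360225, -1.019530)
  k2 = (0.982484, -0.333600)
  → (-0.360901, -1.024777)
(p(0.09), q(0.09)) ≈ (-0.3609, -1.0248)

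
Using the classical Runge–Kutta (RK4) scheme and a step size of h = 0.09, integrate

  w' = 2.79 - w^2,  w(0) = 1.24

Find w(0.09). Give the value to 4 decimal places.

1.3407

RK4: k1 = f(t_n, w_n); k2 = f(t_n + h/2, w_n + (h/2)·k1); k3 = f(t_n + h/2, w_n + (h/2)·k2); k4 = f(t_n + h, w_n + h·k3); w_{n+1} = w_n + (h/6)·(k1 + 2k2 + 2k3 + k4).
t=0.000000, w=1.240000:
  k1 = f(0.000000, 1.240000) = 1.252400
  k2 = f(0.045000, 1.296358) = 1.109456
  k3 = f(0.045000, 1.289926) = 1.126092
  k4 = f(0.090000, 1.341348) = 0.990785
  w ← 1.240000 + (0.09/6)·(k1 + 2k2 + 2k3 + k4) = 1.340714
w(0.09) ≈ 1.3407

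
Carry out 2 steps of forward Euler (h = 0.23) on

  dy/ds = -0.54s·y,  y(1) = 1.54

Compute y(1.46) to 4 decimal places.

Euler: y_{n+1} = y_n + h·f(s_n, y_n).
s=1.000000, y=1.540000: f=-0.831600 → y ← 1.540000 + 0.23·(-0.831600) = 1.348732
s=1.230000, y=1.348732: f=-0.895828 → y ← 1.348732 + 0.23·(-0.895828) = 1.142692
y(1.46) ≈ 1.1427

1.1427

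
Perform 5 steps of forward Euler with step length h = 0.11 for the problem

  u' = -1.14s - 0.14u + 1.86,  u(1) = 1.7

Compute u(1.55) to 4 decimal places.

Euler: u_{n+1} = u_n + h·f(s_n, u_n).
s=1.000000, u=1.700000: f=0.482000 → u ← 1.700000 + 0.11·0.482000 = 1.753020
s=1.110000, u=1.753020: f=0.349177 → u ← 1.753020 + 0.11·0.349177 = 1.791429
s=1.220000, u=1.791429: f=0.218400 → u ← 1.791429 + 0.11·0.218400 = 1.815453
s=1.330000, u=1.815453: f=0.089637 → u ← 1.815453 + 0.11·0.089637 = 1.825313
s=1.440000, u=1.825313: f=-0.037144 → u ← 1.825313 + 0.11·(-0.037144) = 1.821228
u(1.55) ≈ 1.8212

1.8212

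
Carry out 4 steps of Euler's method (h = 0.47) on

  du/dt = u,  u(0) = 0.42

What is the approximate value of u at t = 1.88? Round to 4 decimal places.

Euler: u_{n+1} = u_n + h·f(t_n, u_n).
t=0.000000, u=0.420000: f=0.420000 → u ← 0.420000 + 0.47·0.420000 = 0.617400
t=0.470000, u=0.617400: f=0.617400 → u ← 0.617400 + 0.47·0.617400 = 0.907578
t=0.940000, u=0.907578: f=0.907578 → u ← 0.907578 + 0.47·0.907578 = 1.334140
t=1.410000, u=1.334140: f=1.334140 → u ← 1.334140 + 0.47·1.334140 = 1.961185
u(1.88) ≈ 1.9612

1.9612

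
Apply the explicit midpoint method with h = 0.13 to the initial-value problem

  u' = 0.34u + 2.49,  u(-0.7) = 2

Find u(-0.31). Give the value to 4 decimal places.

Midpoint: k1 = f(t_n, u_n); k2 = f(t_n + h/2, u_n + (h/2)·k1); u_{n+1} = u_n + h·k2.
t=-0.700000, u=2.000000:
  k1 = f(-0.700000, 2.000000) = 3.170000
  k2 = f(-0.635000, 2.206050) = 3.240057
  u ← 2.000000 + 0.13·3.240057 = 2.421207
t=-0.570000, u=2.421207:
  k1 = f(-0.570000, 2.421207) = 3.313211
  k2 = f(-0.505000, 2.636566) = 3.386432
  u ← 2.421207 + 0.13·3.386432 = 2.861444
t=-0.440000, u=2.861444:
  k1 = f(-0.440000, 2.861444) = 3.462891
  k2 = f(-0.375000, 3.086532) = 3.539421
  u ← 2.861444 + 0.13·3.539421 = 3.321568
u(-0.31) ≈ 3.3216

3.3216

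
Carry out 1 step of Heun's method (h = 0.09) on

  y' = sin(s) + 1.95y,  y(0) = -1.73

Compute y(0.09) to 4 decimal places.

-2.0562

Heun: k1 = f(s_n, y_n); k2 = f(s_n + h, y_n + h·k1); y_{n+1} = y_n + (h/2)·(k1 + k2).
s=0.000000, y=-1.730000:
  k1 = f(0.000000, -1.730000) = -3.373500
  k2 = f(0.090000, -2.033615) = -3.875671
  y ← -1.730000 + (0.09/2)·(-3.373500 + (-3.875671)) = -2.056213
y(0.09) ≈ -2.0562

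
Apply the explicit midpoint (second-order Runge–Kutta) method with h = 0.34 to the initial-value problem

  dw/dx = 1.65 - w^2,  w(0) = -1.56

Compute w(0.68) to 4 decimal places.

-3.2993

Midpoint: k1 = f(x_n, w_n); k2 = f(x_n + h/2, w_n + (h/2)·k1); w_{n+1} = w_n + h·k2.
x=0.000000, w=-1.560000:
  k1 = f(0.000000, -1.560000) = -0.783600
  k2 = f(0.170000, -1.693212) = -1.216967
  w ← -1.560000 + 0.34·(-1.216967) = -1.973769
x=0.340000, w=-1.973769:
  k1 = f(0.340000, -1.973769) = -2.245763
  k2 = f(0.510000, -2.355548) = -3.898609
  w ← -1.973769 + 0.34·(-3.898609) = -3.299296
w(0.68) ≈ -3.2993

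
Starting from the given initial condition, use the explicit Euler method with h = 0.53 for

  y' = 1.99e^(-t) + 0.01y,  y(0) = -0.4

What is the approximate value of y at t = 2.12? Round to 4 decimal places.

1.8728

Euler: y_{n+1} = y_n + h·f(t_n, y_n).
t=0.000000, y=-0.400000: f=1.986000 → y ← -0.400000 + 0.53·1.986000 = 0.652580
t=0.530000, y=0.652580: f=1.177850 → y ← 0.652580 + 0.53·1.177850 = 1.276840
t=1.060000, y=1.276840: f=0.702215 → y ← 1.276840 + 0.53·0.702215 = 1.649015
t=1.590000, y=1.649015: f=0.422302 → y ← 1.649015 + 0.53·0.422302 = 1.872835
y(2.12) ≈ 1.8728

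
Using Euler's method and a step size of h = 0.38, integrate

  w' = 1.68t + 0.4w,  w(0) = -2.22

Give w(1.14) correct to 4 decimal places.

Euler: w_{n+1} = w_n + h·f(t_n, w_n).
t=0.000000, w=-2.220000: f=-0.888000 → w ← -2.220000 + 0.38·(-0.888000) = -2.557440
t=0.380000, w=-2.557440: f=-0.384576 → w ← -2.557440 + 0.38·(-0.384576) = -2.703579
t=0.760000, w=-2.703579: f=0.195368 → w ← -2.703579 + 0.38·0.195368 = -2.629339
w(1.14) ≈ -2.6293

-2.6293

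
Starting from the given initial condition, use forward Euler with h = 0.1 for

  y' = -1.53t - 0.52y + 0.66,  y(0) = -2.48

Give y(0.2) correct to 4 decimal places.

Euler: y_{n+1} = y_n + h·f(t_n, y_n).
t=0.000000, y=-2.480000: f=1.949600 → y ← -2.480000 + 0.1·1.949600 = -2.285040
t=0.100000, y=-2.285040: f=1.695221 → y ← -2.285040 + 0.1·1.695221 = -2.115518
y(0.2) ≈ -2.1155

-2.1155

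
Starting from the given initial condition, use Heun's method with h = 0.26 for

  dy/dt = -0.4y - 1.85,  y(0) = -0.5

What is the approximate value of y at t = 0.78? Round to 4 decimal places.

-1.6037

Heun: k1 = f(t_n, y_n); k2 = f(t_n + h, y_n + h·k1); y_{n+1} = y_n + (h/2)·(k1 + k2).
t=0.000000, y=-0.500000:
  k1 = f(0.000000, -0.500000) = -1.650000
  k2 = f(0.260000, -0.929000) = -1.478400
  y ← -0.500000 + (0.26/2)·(-1.650000 + (-1.478400)) = -0.906692
t=0.260000, y=-0.906692:
  k1 = f(0.260000, -0.906692) = -1.487323
  k2 = f(0.520000, -1.293396) = -1.332642
  y ← -0.906692 + (0.26/2)·(-1.487323 + (-1.332642)) = -1.273287
t=0.520000, y=-1.273287:
  k1 = f(0.520000, -1.273287) = -1.340685
  k2 = f(0.780000, -1.621866) = -1.201254
  y ← -1.273287 + (0.26/2)·(-1.340685 + (-1.201254)) = -1.603739
y(0.78) ≈ -1.6037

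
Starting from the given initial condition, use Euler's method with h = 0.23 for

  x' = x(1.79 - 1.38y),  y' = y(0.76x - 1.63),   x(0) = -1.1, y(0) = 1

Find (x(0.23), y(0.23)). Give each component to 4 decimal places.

-1.2037, 0.4328

Euler on (x,y): x_{n+1} = x_n + h·x', y_{n+1} = y_n + h·y'.
0.000000: (-1.100000, 1.000000); f=(-0.451000, -2.466000) → (-1.203730, 0.432820)
(x(0.23), y(0.23)) ≈ (-1.2037, 0.4328)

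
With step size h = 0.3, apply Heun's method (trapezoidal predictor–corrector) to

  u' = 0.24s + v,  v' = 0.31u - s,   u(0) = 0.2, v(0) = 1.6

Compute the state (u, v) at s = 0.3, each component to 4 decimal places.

0.6936, 1.5959

Heun on (u,v): k1 = f(s_n, state_n); k2 = f(s_n + h, state_n + h·k1); state_{n+1} = state_n + (h/2)·(k1 + k2).
0.000000: (0.200000, 1.600000)
  k1 = (1.600000, 0.062000)
  predictor → (0.680000, 1.618600)
  k2 = (1.690600, -0.089200)
  → (0.693590, 1.595920)
(u(0.3), v(0.3)) ≈ (0.6936, 1.5959)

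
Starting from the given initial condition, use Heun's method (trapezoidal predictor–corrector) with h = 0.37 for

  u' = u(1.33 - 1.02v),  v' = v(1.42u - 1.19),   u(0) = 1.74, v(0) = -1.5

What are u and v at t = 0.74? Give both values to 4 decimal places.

Heun on (u,v): k1 = f(t_n, state_n); k2 = f(t_n + h, state_n + h·k1); state_{n+1} = state_n + (h/2)·(k1 + k2).
0.000000: (1.740000, -1.500000)
  k1 = (4.976400, -1.921200)
  predictor → (3.581268, -2.210844)
  k2 = (12.839064, -8.612123)
  → (5.035861, -3.448665)
0.370000: (5.035861, -3.448665)
  k1 = (24.412030, -20.557223)
  predictor → (14.068312, -11.054837)
  k2 = (177.344212, -207.687260)
  → (42.360766, -45.673894)
(u(0.74), v(0.74)) ≈ (42.3608, -45.6739)

42.3608, -45.6739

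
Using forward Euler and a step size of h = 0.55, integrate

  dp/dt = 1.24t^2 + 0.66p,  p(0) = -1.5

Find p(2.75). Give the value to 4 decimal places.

0.8309

Euler: p_{n+1} = p_n + h·f(t_n, p_n).
t=0.000000, p=-1.500000: f=-0.990000 → p ← -1.500000 + 0.55·(-0.990000) = -2.044500
t=0.550000, p=-2.044500: f=-0.974270 → p ← -2.044500 + 0.55·(-0.974270) = -2.580349
t=1.100000, p=-2.580349: f=-0.202630 → p ← -2.580349 + 0.55·(-0.202630) = -2.691795
t=1.650000, p=-2.691795: f=1.599315 → p ← -2.691795 + 0.55·1.599315 = -1.812172
t=2.200000, p=-1.812172: f=4.805567 → p ← -1.812172 + 0.55·4.805567 = 0.830890
p(2.75) ≈ 0.8309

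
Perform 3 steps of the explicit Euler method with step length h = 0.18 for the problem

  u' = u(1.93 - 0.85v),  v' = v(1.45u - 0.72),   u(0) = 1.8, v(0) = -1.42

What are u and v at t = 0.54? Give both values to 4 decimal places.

Euler on (u,v): u_{n+1} = u_n + h·u', v_{n+1} = v_n + h·v'.
0.000000: (1.800000, -1.420000); f=(5.646600, -2.683800) → (2.816388, -1.903084)
0.180000: (2.816388, -1.903084); f=(9.991478, -6.401523) → (4.614854, -3.055358)
0.360000: (4.614854, -3.055358); f=(20.891695, -18.245188) → (8.375359, -6.339492)
(u(0.54), v(0.54)) ≈ (8.3754, -6.3395)

8.3754, -6.3395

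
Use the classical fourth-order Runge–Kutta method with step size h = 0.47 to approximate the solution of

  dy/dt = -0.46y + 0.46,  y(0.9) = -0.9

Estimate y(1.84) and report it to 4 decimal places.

RK4: k1 = f(t_n, y_n); k2 = f(t_n + h/2, y_n + (h/2)·k1); k3 = f(t_n + h/2, y_n + (h/2)·k2); k4 = f(t_n + h, y_n + h·k3); y_{n+1} = y_n + (h/6)·(k1 + 2k2 + 2k3 + k4).
t=0.900000, y=-0.900000:
  k1 = f(0.900000, -0.900000) = 0.874000
  k2 = f(1.135000, -0.694610) = 0.779521
  k3 = f(1.135000, -0.716813) = 0.789734
  k4 = f(1.370000, -0.528825) = 0.703260
  y ← -0.900000 + (0.47/6)·(k1 + 2k2 + 2k3 + k4) = -0.530598
t=1.370000, y=-0.530598:
  k1 = f(1.370000, -0.530598) = 0.704075
  k2 = f(1.605000, -0.365140) = 0.627965
  k3 = f(1.605000, -0.383026) = 0.636192
  k4 = f(1.840000, -0.231588) = 0.566530
  y ← -0.530598 + (0.47/6)·(k1 + 2k2 + 2k3 + k4) = -0.233016
y(1.84) ≈ -0.2330

-0.2330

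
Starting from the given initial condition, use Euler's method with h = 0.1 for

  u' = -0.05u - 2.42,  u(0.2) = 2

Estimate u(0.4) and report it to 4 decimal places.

Euler: u_{n+1} = u_n + h·f(x_n, u_n).
x=0.200000, u=2.000000: f=-2.520000 → u ← 2.000000 + 0.1·(-2.520000) = 1.748000
x=0.300000, u=1.748000: f=-2.507400 → u ← 1.748000 + 0.1·(-2.507400) = 1.497260
u(0.4) ≈ 1.4973

1.4973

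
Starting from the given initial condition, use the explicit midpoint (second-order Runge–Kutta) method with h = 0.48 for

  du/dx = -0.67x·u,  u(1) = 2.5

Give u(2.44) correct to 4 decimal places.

Midpoint: k1 = f(x_n, u_n); k2 = f(x_n + h/2, u_n + (h/2)·k1); u_{n+1} = u_n + h·k2.
x=1.000000, u=2.500000:
  k1 = f(1.000000, 2.500000) = -1.675000
  k2 = f(1.240000, 2.098000) = -1.743018
  u ← 2.500000 + 0.48·(-1.743018) = 1.663351
x=1.480000, u=1.663351:
  k1 = f(1.480000, 1.663351) = -1.649379
  k2 = f(1.720000, 1.267500) = -1.460667
  u ← 1.663351 + 0.48·(-1.460667) = 0.962231
x=1.960000, u=0.962231:
  k1 = f(1.960000, 0.962231) = -1.263602
  k2 = f(2.200000, 0.658967) = -0.971317
  u ← 0.962231 + 0.48·(-0.971317) = 0.495999
u(2.44) ≈ 0.4960

0.4960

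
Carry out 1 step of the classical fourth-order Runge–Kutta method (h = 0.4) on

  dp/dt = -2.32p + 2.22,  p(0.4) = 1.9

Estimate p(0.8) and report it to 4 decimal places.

1.3344

RK4: k1 = f(t_n, p_n); k2 = f(t_n + h/2, p_n + (h/2)·k1); k3 = f(t_n + h/2, p_n + (h/2)·k2); k4 = f(t_n + h, p_n + h·k3); p_{n+1} = p_n + (h/6)·(k1 + 2k2 + 2k3 + k4).
t=0.400000, p=1.900000:
  k1 = f(0.400000, 1.900000) = -2.188000
  k2 = f(0.600000, 1.462400) = -1.172768
  k3 = f(0.600000, 1.665446) = -1.643836
  k4 = f(0.800000, 1.242466) = -0.662521
  p ← 1.900000 + (0.4/6)·(k1 + 2k2 + 2k3 + k4) = 1.334418
p(0.8) ≈ 1.3344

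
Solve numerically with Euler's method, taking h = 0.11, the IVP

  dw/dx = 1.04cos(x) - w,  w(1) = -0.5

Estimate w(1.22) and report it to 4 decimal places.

Euler: w_{n+1} = w_n + h·f(x_n, w_n).
x=1.000000, w=-0.500000: f=1.061914 → w ← -0.500000 + 0.11·1.061914 = -0.383189
x=1.110000, w=-0.383189: f=0.845637 → w ← -0.383189 + 0.11·0.845637 = -0.290169
w(1.22) ≈ -0.2902

-0.2902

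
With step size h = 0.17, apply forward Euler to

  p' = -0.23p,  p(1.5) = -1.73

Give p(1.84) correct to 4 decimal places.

Euler: p_{n+1} = p_n + h·f(t_n, p_n).
t=1.500000, p=-1.730000: f=0.397900 → p ← -1.730000 + 0.17·0.397900 = -1.662357
t=1.670000, p=-1.662357: f=0.382342 → p ← -1.662357 + 0.17·0.382342 = -1.597359
p(1.84) ≈ -1.5974

-1.5974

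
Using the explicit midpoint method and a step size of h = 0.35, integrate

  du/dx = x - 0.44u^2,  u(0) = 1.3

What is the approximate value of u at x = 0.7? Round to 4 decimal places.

1.1446

Midpoint: k1 = f(x_n, u_n); k2 = f(x_n + h/2, u_n + (h/2)·k1); u_{n+1} = u_n + h·k2.
x=0.000000, u=1.300000:
  k1 = f(0.000000, 1.300000) = -0.743600
  k2 = f(0.175000, 1.169870) = -0.427182
  u ← 1.300000 + 0.35·(-0.427182) = 1.150486
x=0.350000, u=1.150486:
  k1 = f(0.350000, 1.150486) = -0.232392
  k2 = f(0.525000, 1.109818) = -0.016946
  u ← 1.150486 + 0.35·(-0.016946) = 1.144555
u(0.7) ≈ 1.1446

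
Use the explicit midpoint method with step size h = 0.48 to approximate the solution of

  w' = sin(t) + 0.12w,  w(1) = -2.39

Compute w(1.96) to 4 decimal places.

Midpoint: k1 = f(t_n, w_n); k2 = f(t_n + h/2, w_n + (h/2)·k1); w_{n+1} = w_n + h·k2.
t=1.000000, w=-2.390000:
  k1 = f(1.000000, -2.390000) = 0.554671
  k2 = f(1.240000, -2.256879) = 0.674959
  w ← -2.390000 + 0.48·0.674959 = -2.066020
t=1.480000, w=-2.066020:
  k1 = f(1.480000, -2.066020) = 0.747958
  k2 = f(1.720000, -1.886510) = 0.762509
  w ← -2.066020 + 0.48·0.762509 = -1.700016
w(1.96) ≈ -1.7000

-1.7000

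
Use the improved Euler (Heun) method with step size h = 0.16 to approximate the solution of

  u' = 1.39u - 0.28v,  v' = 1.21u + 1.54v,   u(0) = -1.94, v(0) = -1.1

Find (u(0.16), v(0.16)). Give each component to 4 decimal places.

-2.3502, -1.8633

Heun on (u,v): k1 = f(s_n, state_n); k2 = f(s_n + h, state_n + h·k1); state_{n+1} = state_n + (h/2)·(k1 + k2).
0.000000: (-1.940000, -1.100000)
  k1 = (-2.388600, -4.041400)
  predictor → (-2.322176, -1.746624)
  k2 = (-2.738770, -5.499634)
  → (-2.350190, -1.863283)
(u(0.16), v(0.16)) ≈ (-2.3502, -1.8633)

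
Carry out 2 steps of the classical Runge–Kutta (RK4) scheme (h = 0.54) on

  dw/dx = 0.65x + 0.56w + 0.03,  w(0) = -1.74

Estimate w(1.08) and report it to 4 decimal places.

RK4: k1 = f(x_n, w_n); k2 = f(x_n + h/2, w_n + (h/2)·k1); k3 = f(x_n + h/2, w_n + (h/2)·k2); k4 = f(x_n + h, w_n + h·k3); w_{n+1} = w_n + (h/6)·(k1 + 2k2 + 2k3 + k4).
x=0.000000, w=-1.740000:
  k1 = f(0.000000, -1.740000) = -0.944400
  k2 = f(0.270000, -1.994988) = -0.911693
  k3 = f(0.270000, -1.986157) = -0.906748
  k4 = f(0.540000, -2.229644) = -0.867601
  w ← -1.740000 + (0.54/6)·(k1 + 2k2 + 2k3 + k4) = -2.230399
x=0.540000, w=-2.230399:
  k1 = f(0.540000, -2.230399) = -0.868024
  k2 = f(0.810000, -2.464766) = -0.823769
  k3 = f(0.810000, -2.452817) = -0.817078
  k4 = f(1.080000, -2.671621) = -0.764108
  w ← -2.230399 + (0.54/6)·(k1 + 2k2 + 2k3 + k4) = -2.672644
w(1.08) ≈ -2.6726

-2.6726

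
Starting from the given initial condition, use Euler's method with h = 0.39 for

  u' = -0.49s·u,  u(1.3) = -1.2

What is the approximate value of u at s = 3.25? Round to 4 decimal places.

-0.0881

Euler: u_{n+1} = u_n + h·f(s_n, u_n).
s=1.300000, u=-1.200000: f=0.764400 → u ← -1.200000 + 0.39·0.764400 = -0.901884
s=1.690000, u=-0.901884: f=0.746850 → u ← -0.901884 + 0.39·0.746850 = -0.610612
s=2.080000, u=-0.610612: f=0.622336 → u ← -0.610612 + 0.39·0.622336 = -0.367901
s=2.470000, u=-0.367901: f=0.445271 → u ← -0.367901 + 0.39·0.445271 = -0.194246
s=2.860000, u=-0.194246: f=0.272216 → u ← -0.194246 + 0.39·0.272216 = -0.088081
u(3.25) ≈ -0.0881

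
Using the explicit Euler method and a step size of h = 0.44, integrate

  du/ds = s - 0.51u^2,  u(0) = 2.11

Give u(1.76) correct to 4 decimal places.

1.4473

Euler: u_{n+1} = u_n + h·f(s_n, u_n).
s=0.000000, u=2.110000: f=-2.270571 → u ← 2.110000 + 0.44·(-2.270571) = 1.110949
s=0.440000, u=1.110949: f=-0.189446 → u ← 1.110949 + 0.44·(-0.189446) = 1.027593
s=0.880000, u=1.027593: f=0.341467 → u ← 1.027593 + 0.44·0.341467 = 1.177838
s=1.320000, u=1.177838: f=0.612476 → u ← 1.177838 + 0.44·0.612476 = 1.447327
u(1.76) ≈ 1.4473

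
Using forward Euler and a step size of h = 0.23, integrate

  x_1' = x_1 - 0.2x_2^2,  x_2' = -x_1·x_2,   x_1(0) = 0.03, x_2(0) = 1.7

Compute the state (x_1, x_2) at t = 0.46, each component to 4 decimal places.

-0.2492, 1.7256

Euler on (x_1,x_2): x_1_{n+1} = x_1_n + h·x_1', x_2_{n+1} = x_2_n + h·x_2'.
0.000000: (0.030000, 1.700000); f=(-0.548000, -0.051000) → (-0.096040, 1.688270)
0.230000: (-0.096040, 1.688270); f=(-0.666091, 0.162141) → (-0.249241, 1.725563)
(x_1(0.46), x_2(0.46)) ≈ (-0.2492, 1.7256)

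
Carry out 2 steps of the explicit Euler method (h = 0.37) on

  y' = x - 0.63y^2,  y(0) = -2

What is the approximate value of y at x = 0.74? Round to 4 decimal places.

Euler: y_{n+1} = y_n + h·f(x_n, y_n).
x=0.000000, y=-2.000000: f=-2.520000 → y ← -2.000000 + 0.37·(-2.520000) = -2.932400
x=0.370000, y=-2.932400: f=-5.047351 → y ← -2.932400 + 0.37·(-5.047351) = -4.799920
y(0.74) ≈ -4.7999

-4.7999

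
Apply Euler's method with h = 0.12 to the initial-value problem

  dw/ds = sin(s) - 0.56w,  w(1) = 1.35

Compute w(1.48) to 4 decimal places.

1.4212

Euler: w_{n+1} = w_n + h·f(s_n, w_n).
s=1.000000, w=1.350000: f=0.085471 → w ← 1.350000 + 0.12·0.085471 = 1.360257
s=1.120000, w=1.360257: f=0.138357 → w ← 1.360257 + 0.12·0.138357 = 1.376859
s=1.240000, w=1.376859: f=0.174743 → w ← 1.376859 + 0.12·0.174743 = 1.397828
s=1.360000, w=1.397828: f=0.195081 → w ← 1.397828 + 0.12·0.195081 = 1.421238
w(1.48) ≈ 1.4212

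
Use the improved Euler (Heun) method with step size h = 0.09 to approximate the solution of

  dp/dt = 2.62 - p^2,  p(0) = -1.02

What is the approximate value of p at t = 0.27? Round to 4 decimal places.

-0.4817

Heun: k1 = f(t_n, p_n); k2 = f(t_n + h, p_n + h·k1); p_{n+1} = p_n + (h/2)·(k1 + k2).
t=0.000000, p=-1.020000:
  k1 = f(0.000000, -1.020000) = 1.579600
  k2 = f(0.090000, -0.877836) = 1.849404
  p ← -1.020000 + (0.09/2)·(1.579600 + 1.849404) = -0.865695
t=0.090000, p=-0.865695:
  k1 = f(0.090000, -0.865695) = 1.870572
  k2 = f(0.180000, -0.697343) = 2.133712
  p ← -0.865695 + (0.09/2)·(1.870572 + 2.133712) = -0.685502
t=0.180000, p=-0.685502:
  k1 = f(0.180000, -0.685502) = 2.150087
  k2 = f(0.270000, -0.491994) = 2.377942
  p ← -0.685502 + (0.09/2)·(2.150087 + 2.377942) = -0.481741
p(0.27) ≈ -0.4817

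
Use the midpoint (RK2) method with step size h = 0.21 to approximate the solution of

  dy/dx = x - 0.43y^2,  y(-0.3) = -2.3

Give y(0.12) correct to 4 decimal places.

-3.9397

Midpoint: k1 = f(x_n, y_n); k2 = f(x_n + h/2, y_n + (h/2)·k1); y_{n+1} = y_n + h·k2.
x=-0.300000, y=-2.300000:
  k1 = f(-0.300000, -2.300000) = -2.574700
  k2 = f(-0.195000, -2.570343) = -3.035866
  y ← -2.300000 + 0.21·(-3.035866) = -2.937532
x=-0.090000, y=-2.937532:
  k1 = f(-0.090000, -2.937532) = -3.800510
  k2 = f(0.015000, -3.336585) = -4.772105
  y ← -2.937532 + 0.21·(-4.772105) = -3.939674
y(0.12) ≈ -3.9397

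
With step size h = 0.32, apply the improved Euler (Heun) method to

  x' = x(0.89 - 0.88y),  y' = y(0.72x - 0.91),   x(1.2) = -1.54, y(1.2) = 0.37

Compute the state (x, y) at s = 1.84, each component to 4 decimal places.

-2.4357, 0.1067

Heun on (x,y): k1 = f(s_n, state_n); k2 = f(s_n + h, state_n + h·k1); state_{n+1} = state_n + (h/2)·(k1 + k2).
1.200000: (-1.540000, 0.370000)
  k1 = (-0.869176, -0.746956)
  predictor → (-1.818136, 0.130974)
  k2 = (-1.408588, -0.290639)
  → (-1.904442, 0.203985)
1.520000: (-1.904442, 0.203985)
  k1 = (-1.353094, -0.465330)
  predictor → (-2.337432, 0.055079)
  k2 = (-1.967020, -0.142818)
  → (-2.435660, 0.106681)
(x(1.84), y(1.84)) ≈ (-2.4357, 0.1067)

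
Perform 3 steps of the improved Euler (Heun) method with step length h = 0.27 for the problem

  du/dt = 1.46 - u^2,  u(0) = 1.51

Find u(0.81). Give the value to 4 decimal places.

Heun: k1 = f(t_n, u_n); k2 = f(t_n + h, u_n + h·k1); u_{n+1} = u_n + (h/2)·(k1 + k2).
t=0.000000, u=1.510000:
  k1 = f(0.000000, 1.510000) = -0.820100
  k2 = f(0.270000, 1.288573) = -0.200420
  u ← 1.510000 + (0.27/2)·(-0.820100 + (-0.200420)) = 1.372230
t=0.270000, u=1.372230:
  k1 = f(0.270000, 1.372230) = -0.423014
  k2 = f(0.540000, 1.258016) = -0.122604
  u ← 1.372230 + (0.27/2)·(-0.423014 + (-0.122604)) = 1.298571
t=0.540000, u=1.298571:
  k1 = f(0.540000, 1.298571) = -0.226287
  k2 = f(0.810000, 1.237474) = -0.071341
  u ← 1.298571 + (0.27/2)·(-0.226287 + (-0.071341)) = 1.258391
u(0.81) ≈ 1.2584

1.2584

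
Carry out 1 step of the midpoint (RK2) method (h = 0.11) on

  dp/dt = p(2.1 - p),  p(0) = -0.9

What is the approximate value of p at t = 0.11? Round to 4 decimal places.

Midpoint: k1 = f(t_n, p_n); k2 = f(t_n + h/2, p_n + (h/2)·k1); p_{n+1} = p_n + h·k2.
t=0.000000, p=-0.900000:
  k1 = f(0.000000, -0.900000) = -2.700000
  k2 = f(0.055000, -1.048500) = -3.301202
  p ← -0.900000 + 0.11·(-3.301202) = -1.263132
p(0.11) ≈ -1.2631

-1.2631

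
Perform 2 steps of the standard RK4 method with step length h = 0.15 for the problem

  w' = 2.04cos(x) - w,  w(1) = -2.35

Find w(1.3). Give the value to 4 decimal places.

-1.5294

RK4: k1 = f(x_n, w_n); k2 = f(x_n + h/2, w_n + (h/2)·k1); k3 = f(x_n + h/2, w_n + (h/2)·k2); k4 = f(x_n + h, w_n + h·k3); w_{n+1} = w_n + (h/6)·(k1 + 2k2 + 2k3 + k4).
x=1.000000, w=-2.350000:
  k1 = f(1.000000, -2.350000) = 3.452217
  k2 = f(1.075000, -2.091084) = 3.061578
  k3 = f(1.075000, -2.120382) = 3.090875
  k4 = f(1.150000, -1.886369) = 2.719683
  w ← -2.350000 + (0.15/6)·(k1 + 2k2 + 2k3 + k4) = -1.888080
x=1.150000, w=-1.888080:
  k1 = f(1.150000, -1.888080) = 2.721394
  k2 = f(1.225000, -1.683975) = 2.375425
  k3 = f(1.225000, -1.709923) = 2.401373
  k4 = f(1.300000, -1.527874) = 2.073572
  w ← -1.888080 + (0.15/6)·(k1 + 2k2 + 2k3 + k4) = -1.529366
w(1.3) ≈ -1.5294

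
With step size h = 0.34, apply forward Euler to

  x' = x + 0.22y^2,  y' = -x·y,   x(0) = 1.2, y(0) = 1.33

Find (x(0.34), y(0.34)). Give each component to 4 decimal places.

Euler on (x,y): x_{n+1} = x_n + h·x', y_{n+1} = y_n + h·y'.
0.000000: (1.200000, 1.330000); f=(1.589158, -1.596000) → (1.740314, 0.787360)
(x(0.34), y(0.34)) ≈ (1.7403, 0.7874)

1.7403, 0.7874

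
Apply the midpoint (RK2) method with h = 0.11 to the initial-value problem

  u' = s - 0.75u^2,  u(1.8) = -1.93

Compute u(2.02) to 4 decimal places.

Midpoint: k1 = f(s_n, u_n); k2 = f(s_n + h/2, u_n + (h/2)·k1); u_{n+1} = u_n + h·k2.
s=1.800000, u=-1.930000:
  k1 = f(1.800000, -1.930000) = -0.993675
  k2 = f(1.855000, -1.984652) = -1.099133
  u ← -1.930000 + 0.11·(-1.099133) = -2.050905
s=1.910000, u=-2.050905:
  k1 = f(1.910000, -2.050905) = -1.244657
  k2 = f(1.965000, -2.119361) = -1.403768
  u ← -2.050905 + 0.11·(-1.403768) = -2.205319
u(2.02) ≈ -2.2053

-2.2053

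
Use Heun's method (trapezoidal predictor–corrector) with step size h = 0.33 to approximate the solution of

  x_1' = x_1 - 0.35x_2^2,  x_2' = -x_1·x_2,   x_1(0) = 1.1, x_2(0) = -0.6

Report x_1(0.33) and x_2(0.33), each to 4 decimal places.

1.4868, -0.4015

Heun on (x_1,x_2): k1 = f(s_n, state_n); k2 = f(s_n + h, state_n + h·k1); state_{n+1} = state_n + (h/2)·(k1 + k2).
0.000000: (1.100000, -0.600000)
  k1 = (0.974000, 0.660000)
  predictor → (1.421420, -0.382200)
  k2 = (1.370293, 0.543267)
  → (1.486808, -0.401461)
(x_1(0.33), x_2(0.33)) ≈ (1.4868, -0.4015)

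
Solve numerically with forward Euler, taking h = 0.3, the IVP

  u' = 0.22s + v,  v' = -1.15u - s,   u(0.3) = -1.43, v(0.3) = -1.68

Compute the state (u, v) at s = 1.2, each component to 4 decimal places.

Euler on (u,v): u_{n+1} = u_n + h·u', v_{n+1} = v_n + h·v'.
0.300000: (-1.430000, -1.680000); f=(-1.614000, 1.344500) → (-1.914200, -1.276650)
0.600000: (-1.914200, -1.276650); f=(-1.144650, 1.601330) → (-2.257595, -0.796251)
0.900000: (-2.257595, -0.796251); f=(-0.598251, 1.696234) → (-2.437070, -0.287381)
(u(1.2), v(1.2)) ≈ (-2.4371, -0.2874)

-2.4371, -0.2874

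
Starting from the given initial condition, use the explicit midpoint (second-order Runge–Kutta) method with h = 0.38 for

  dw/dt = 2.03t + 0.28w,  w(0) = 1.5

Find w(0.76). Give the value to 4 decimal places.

Midpoint: k1 = f(t_n, w_n); k2 = f(t_n + h/2, w_n + (h/2)·k1); w_{n+1} = w_n + h·k2.
t=0.000000, w=1.500000:
  k1 = f(0.000000, 1.500000) = 0.420000
  k2 = f(0.190000, 1.579800) = 0.828044
  w ← 1.500000 + 0.38·0.828044 = 1.814657
t=0.380000, w=1.814657:
  k1 = f(0.380000, 1.814657) = 1.279504
  k2 = f(0.570000, 2.057762) = 1.733273
  w ← 1.814657 + 0.38·1.733273 = 2.473301
w(0.76) ≈ 2.4733

2.4733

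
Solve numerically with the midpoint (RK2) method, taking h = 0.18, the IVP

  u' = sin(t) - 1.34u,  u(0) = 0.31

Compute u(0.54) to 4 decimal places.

0.2671

Midpoint: k1 = f(t_n, u_n); k2 = f(t_n + h/2, u_n + (h/2)·k1); u_{n+1} = u_n + h·k2.
t=0.000000, u=0.310000:
  k1 = f(0.000000, 0.310000) = -0.415400
  k2 = f(0.090000, 0.272614) = -0.275424
  u ← 0.310000 + 0.18·(-0.275424) = 0.260424
t=0.180000, u=0.260424:
  k1 = f(0.180000, 0.260424) = -0.169938
  k2 = f(0.270000, 0.245129) = -0.061742
  u ← 0.260424 + 0.18·(-0.061742) = 0.249310
t=0.360000, u=0.249310:
  k1 = f(0.360000, 0.249310) = 0.018199
  k2 = f(0.450000, 0.250948) = 0.098695
  u ← 0.249310 + 0.18·0.098695 = 0.267075
u(0.54) ≈ 0.2671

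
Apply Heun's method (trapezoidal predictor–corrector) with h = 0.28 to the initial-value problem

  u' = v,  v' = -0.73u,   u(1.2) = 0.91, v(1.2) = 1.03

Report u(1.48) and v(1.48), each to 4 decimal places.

1.1724, 0.8145

Heun on (u,v): k1 = f(t_n, state_n); k2 = f(t_n + h, state_n + h·k1); state_{n+1} = state_n + (h/2)·(k1 + k2).
1.200000: (0.910000, 1.030000)
  k1 = (1.030000, -0.664300)
  predictor → (1.198400, 0.843996)
  k2 = (0.843996, -0.874832)
  → (1.172359, 0.814522)
(u(1.48), v(1.48)) ≈ (1.1724, 0.8145)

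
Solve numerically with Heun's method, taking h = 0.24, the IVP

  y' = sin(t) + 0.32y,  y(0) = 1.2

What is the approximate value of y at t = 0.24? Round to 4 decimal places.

Heun: k1 = f(t_n, y_n); k2 = f(t_n + h, y_n + h·k1); y_{n+1} = y_n + (h/2)·(k1 + k2).
t=0.000000, y=1.200000:
  k1 = f(0.000000, 1.200000) = 0.384000
  k2 = f(0.240000, 1.292160) = 0.651194
  y ← 1.200000 + (0.24/2)·(0.384000 + 0.651194) = 1.324223
y(0.24) ≈ 1.3242

1.3242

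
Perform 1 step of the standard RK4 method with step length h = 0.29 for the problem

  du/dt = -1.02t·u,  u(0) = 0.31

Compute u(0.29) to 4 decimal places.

0.2970

RK4: k1 = f(t_n, u_n); k2 = f(t_n + h/2, u_n + (h/2)·k1); k3 = f(t_n + h/2, u_n + (h/2)·k2); k4 = f(t_n + h, u_n + h·k3); u_{n+1} = u_n + (h/6)·(k1 + 2k2 + 2k3 + k4).
t=0.000000, u=0.310000:
  k1 = f(0.000000, 0.310000) = 0.000000
  k2 = f(0.145000, 0.310000) = -0.045849
  k3 = f(0.145000, 0.303352) = -0.044866
  k4 = f(0.290000, 0.296989) = -0.087849
  u ← 0.310000 + (0.29/6)·(k1 + 2k2 + 2k3 + k4) = 0.296985
u(0.29) ≈ 0.2970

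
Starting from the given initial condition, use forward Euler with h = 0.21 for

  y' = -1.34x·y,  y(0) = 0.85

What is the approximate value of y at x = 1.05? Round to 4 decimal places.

0.4431

Euler: y_{n+1} = y_n + h·f(x_n, y_n).
x=0.000000, y=0.850000: f=0.000000 → y ← 0.850000 + 0.21·0.000000 = 0.850000
x=0.210000, y=0.850000: f=-0.239190 → y ← 0.850000 + 0.21·(-0.239190) = 0.799770
x=0.420000, y=0.799770: f=-0.450111 → y ← 0.799770 + 0.21·(-0.450111) = 0.705247
x=0.630000, y=0.705247: f=-0.595369 → y ← 0.705247 + 0.21·(-0.595369) = 0.580219
x=0.840000, y=0.580219: f=-0.653095 → y ← 0.580219 + 0.21·(-0.653095) = 0.443069
y(1.05) ≈ 0.4431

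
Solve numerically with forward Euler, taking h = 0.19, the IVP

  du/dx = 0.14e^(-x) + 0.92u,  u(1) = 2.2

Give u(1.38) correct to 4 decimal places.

Euler: u_{n+1} = u_n + h·f(x_n, u_n).
x=1.000000, u=2.200000: f=2.075503 → u ← 2.200000 + 0.19·2.075503 = 2.594346
x=1.190000, u=2.594346: f=2.429389 → u ← 2.594346 + 0.19·2.429389 = 3.055929
u(1.38) ≈ 3.0559

3.0559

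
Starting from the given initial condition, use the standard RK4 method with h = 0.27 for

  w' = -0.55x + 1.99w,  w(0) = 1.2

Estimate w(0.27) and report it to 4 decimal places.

2.0290

RK4: k1 = f(x_n, w_n); k2 = f(x_n + h/2, w_n + (h/2)·k1); k3 = f(x_n + h/2, w_n + (h/2)·k2); k4 = f(x_n + h, w_n + h·k3); w_{n+1} = w_n + (h/6)·(k1 + 2k2 + 2k3 + k4).
x=0.000000, w=1.200000:
  k1 = f(0.000000, 1.200000) = 2.388000
  k2 = f(0.135000, 1.522380) = 2.955286
  k3 = f(0.135000, 1.598964) = 3.107688
  k4 = f(0.270000, 2.039076) = 3.909261
  w ← 1.200000 + (0.27/6)·(k1 + 2k2 + 2k3 + k4) = 2.029044
w(0.27) ≈ 2.0290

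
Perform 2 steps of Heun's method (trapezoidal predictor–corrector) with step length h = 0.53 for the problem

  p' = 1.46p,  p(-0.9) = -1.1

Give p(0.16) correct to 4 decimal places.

-4.7279

Heun: k1 = f(x_n, p_n); k2 = f(x_n + h, p_n + h·k1); p_{n+1} = p_n + (h/2)·(k1 + k2).
x=-0.900000, p=-1.100000:
  k1 = f(-0.900000, -1.100000) = -1.606000
  k2 = f(-0.370000, -1.951180) = -2.848723
  p ← -1.100000 + (0.53/2)·(-1.606000 + (-2.848723)) = -2.280502
x=-0.370000, p=-2.280502:
  k1 = f(-0.370000, -2.280502) = -3.329532
  k2 = f(0.160000, -4.045154) = -5.905924
  p ← -2.280502 + (0.53/2)·(-3.329532 + (-5.905924)) = -4.727898
p(0.16) ≈ -4.7279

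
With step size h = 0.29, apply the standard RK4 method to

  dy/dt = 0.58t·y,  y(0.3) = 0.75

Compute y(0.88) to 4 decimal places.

RK4: k1 = f(t_n, y_n); k2 = f(t_n + h/2, y_n + (h/2)·k1); k3 = f(t_n + h/2, y_n + (h/2)·k2); k4 = f(t_n + h, y_n + h·k3); y_{n+1} = y_n + (h/6)·(k1 + 2k2 + 2k3 + k4).
t=0.300000, y=0.750000:
  k1 = f(0.300000, 0.750000) = 0.130500
  k2 = f(0.445000, 0.768922) = 0.198459
  k3 = f(0.445000, 0.778777) = 0.201002
  k4 = f(0.590000, 0.808291) = 0.276597
  y ← 0.750000 + (0.29/6)·(k1 + 2k2 + 2k3 + k4) = 0.808291
t=0.590000, y=0.808291:
  k1 = f(0.590000, 0.808291) = 0.276597
  k2 = f(0.735000, 0.848398) = 0.361672
  k3 = f(0.735000, 0.860733) = 0.366931
  k4 = f(0.880000, 0.914701) = 0.466863
  y ← 0.808291 + (0.29/6)·(k1 + 2k2 + 2k3 + k4) = 0.914656
y(0.88) ≈ 0.9147

0.9147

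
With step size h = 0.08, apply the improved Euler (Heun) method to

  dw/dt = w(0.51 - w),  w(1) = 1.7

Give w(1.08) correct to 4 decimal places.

1.5558

Heun: k1 = f(t_n, w_n); k2 = f(t_n + h, w_n + h·k1); w_{n+1} = w_n + (h/2)·(k1 + k2).
t=1.000000, w=1.700000:
  k1 = f(1.000000, 1.700000) = -2.023000
  k2 = f(1.080000, 1.538160) = -1.581475
  w ← 1.700000 + (0.08/2)·(-2.023000 + (-1.581475)) = 1.555821
w(1.08) ≈ 1.5558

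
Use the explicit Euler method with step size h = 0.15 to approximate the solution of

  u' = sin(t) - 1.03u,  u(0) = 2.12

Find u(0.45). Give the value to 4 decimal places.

Euler: u_{n+1} = u_n + h·f(t_n, u_n).
t=0.000000, u=2.120000: f=-2.183600 → u ← 2.120000 + 0.15·(-2.183600) = 1.792460
t=0.150000, u=1.792460: f=-1.696796 → u ← 1.792460 + 0.15·(-1.696796) = 1.537941
t=0.300000, u=1.537941: f=-1.288559 → u ← 1.537941 + 0.15·(-1.288559) = 1.344657
u(0.45) ≈ 1.3447

1.3447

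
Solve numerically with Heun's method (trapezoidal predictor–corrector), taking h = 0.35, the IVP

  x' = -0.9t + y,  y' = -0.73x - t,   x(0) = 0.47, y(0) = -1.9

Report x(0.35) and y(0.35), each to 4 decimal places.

-0.2711, -1.9964

Heun on (x,y): k1 = f(t_n, state_n); k2 = f(t_n + h, state_n + h·k1); state_{n+1} = state_n + (h/2)·(k1 + k2).
0.000000: (0.470000, -1.900000)
  k1 = (-1.900000, -0.343100)
  predictor → (-0.195000, -2.020085)
  k2 = (-2.335085, -0.207650)
  → (-0.271140, -1.996381)
(x(0.35), y(0.35)) ≈ (-0.2711, -1.9964)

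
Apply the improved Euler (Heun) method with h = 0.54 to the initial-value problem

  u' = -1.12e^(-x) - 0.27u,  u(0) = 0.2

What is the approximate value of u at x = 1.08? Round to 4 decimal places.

-0.4794

Heun: k1 = f(x_n, u_n); k2 = f(x_n + h, u_n + h·k1); u_{n+1} = u_n + (h/2)·(k1 + k2).
x=0.000000, u=0.200000:
  k1 = f(0.000000, 0.200000) = -1.174000
  k2 = f(0.540000, -0.433960) = -0.535509
  u ← 0.200000 + (0.54/2)·(-1.174000 + (-0.535509)) = -0.261567
x=0.540000, u=-0.261567:
  k1 = f(0.540000, -0.261567) = -0.582055
  k2 = f(1.080000, -0.575877) = -0.224860
  u ← -0.261567 + (0.54/2)·(-0.582055 + (-0.224860)) = -0.479434
u(1.08) ≈ -0.4794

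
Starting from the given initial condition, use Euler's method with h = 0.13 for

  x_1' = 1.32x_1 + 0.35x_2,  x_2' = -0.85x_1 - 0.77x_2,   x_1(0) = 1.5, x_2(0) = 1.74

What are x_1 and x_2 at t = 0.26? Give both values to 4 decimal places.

2.2154, 1.0570

Euler on (x_1,x_2): x_1_{n+1} = x_1_n + h·x_1', x_2_{n+1} = x_2_n + h·x_2'.
0.000000: (1.500000, 1.740000); f=(2.589000, -2.614800) → (1.836570, 1.400076)
0.130000: (1.836570, 1.400076); f=(2.914299, -2.639143) → (2.215429, 1.056987)
(x_1(0.26), x_2(0.26)) ≈ (2.2154, 1.0570)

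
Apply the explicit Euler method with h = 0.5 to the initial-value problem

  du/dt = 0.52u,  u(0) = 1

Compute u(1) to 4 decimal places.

1.5876

Euler: u_{n+1} = u_n + h·f(t_n, u_n).
t=0.000000, u=1.000000: f=0.520000 → u ← 1.000000 + 0.5·0.520000 = 1.260000
t=0.500000, u=1.260000: f=0.655200 → u ← 1.260000 + 0.5·0.655200 = 1.587600
u(1) ≈ 1.5876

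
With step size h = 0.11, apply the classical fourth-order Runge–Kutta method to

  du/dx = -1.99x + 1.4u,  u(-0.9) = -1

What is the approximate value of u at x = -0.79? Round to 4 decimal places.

-0.9662

RK4: k1 = f(x_n, u_n); k2 = f(x_n + h/2, u_n + (h/2)·k1); k3 = f(x_n + h/2, u_n + (h/2)·k2); k4 = f(x_n + h, u_n + h·k3); u_{n+1} = u_n + (h/6)·(k1 + 2k2 + 2k3 + k4).
x=-0.900000, u=-1.000000:
  k1 = f(-0.900000, -1.000000) = 0.391000
  k2 = f(-0.845000, -0.978495) = 0.311657
  k3 = f(-0.845000, -0.982859) = 0.305548
  k4 = f(-0.790000, -0.966390) = 0.219154
  u ← -1.000000 + (0.11/6)·(k1 + 2k2 + 2k3 + k4) = -0.966183
u(-0.79) ≈ -0.9662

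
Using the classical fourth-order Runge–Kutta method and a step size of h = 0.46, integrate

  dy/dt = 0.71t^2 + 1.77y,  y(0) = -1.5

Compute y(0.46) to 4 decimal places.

RK4: k1 = f(t_n, y_n); k2 = f(t_n + h/2, y_n + (h/2)·k1); k3 = f(t_n + h/2, y_n + (h/2)·k2); k4 = f(t_n + h, y_n + h·k3); y_{n+1} = y_n + (h/6)·(k1 + 2k2 + 2k3 + k4).
t=0.000000, y=-1.500000:
  k1 = f(0.000000, -1.500000) = -2.655000
  k2 = f(0.230000, -2.110650) = -3.698292
  k3 = f(0.230000, -2.350607) = -4.123015
  k4 = f(0.460000, -3.396587) = -5.861723
  y ← -1.500000 + (0.46/6)·(k1 + 2k2 + 2k3 + k4) = -3.352216
y(0.46) ≈ -3.3522

-3.3522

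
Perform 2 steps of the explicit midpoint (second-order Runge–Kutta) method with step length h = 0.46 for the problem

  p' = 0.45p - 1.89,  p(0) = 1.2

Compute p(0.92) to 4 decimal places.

-0.3271

Midpoint: k1 = f(t_n, p_n); k2 = f(t_n + h/2, p_n + (h/2)·k1); p_{n+1} = p_n + h·k2.
t=0.000000, p=1.200000:
  k1 = f(0.000000, 1.200000) = -1.350000
  k2 = f(0.230000, 0.889500) = -1.489725
  p ← 1.200000 + 0.46·(-1.489725) = 0.514726
t=0.460000, p=0.514726:
  k1 = f(0.460000, 0.514726) = -1.658373
  k2 = f(0.690000, 0.133301) = -1.830015
  p ← 0.514726 + 0.46·(-1.830015) = -0.327080
p(0.92) ≈ -0.3271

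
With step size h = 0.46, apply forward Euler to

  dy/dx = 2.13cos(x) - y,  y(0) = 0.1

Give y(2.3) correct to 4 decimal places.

Euler: y_{n+1} = y_n + h·f(x_n, y_n).
x=0.000000, y=0.100000: f=2.030000 → y ← 0.100000 + 0.46·2.030000 = 1.033800
x=0.460000, y=1.033800: f=0.874792 → y ← 1.033800 + 0.46·0.874792 = 1.436204
x=0.920000, y=1.436204: f=-0.145807 → y ← 1.436204 + 0.46·(-0.145807) = 1.369133
x=1.380000, y=1.369133: f=-0.965198 → y ← 1.369133 + 0.46·(-0.965198) = 0.925142
x=1.840000, y=0.925142: f=-1.491645 → y ← 0.925142 + 0.46·(-1.491645) = 0.238985
y(2.3) ≈ 0.2390

0.2390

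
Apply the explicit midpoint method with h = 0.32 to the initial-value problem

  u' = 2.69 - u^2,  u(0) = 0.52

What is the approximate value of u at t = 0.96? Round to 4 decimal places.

1.5231

Midpoint: k1 = f(t_n, u_n); k2 = f(t_n + h/2, u_n + (h/2)·k1); u_{n+1} = u_n + h·k2.
t=0.000000, u=0.520000:
  k1 = f(0.000000, 0.520000) = 2.419600
  k2 = f(0.160000, 0.907136) = 1.867104
  u ← 0.520000 + 0.32·1.867104 = 1.117473
t=0.320000, u=1.117473:
  k1 = f(0.320000, 1.117473) = 1.441253
  k2 = f(0.480000, 1.348074) = 0.872697
  u ← 1.117473 + 0.32·0.872697 = 1.396736
t=0.640000, u=1.396736:
  k1 = f(0.640000, 1.396736) = 0.739128
  k2 = f(0.800000, 1.514997) = 0.394785
  u ← 1.396736 + 0.32·0.394785 = 1.523067
u(0.96) ≈ 1.5231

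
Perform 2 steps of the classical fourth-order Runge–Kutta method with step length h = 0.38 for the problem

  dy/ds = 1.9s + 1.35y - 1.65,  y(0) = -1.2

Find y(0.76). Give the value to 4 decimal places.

RK4: k1 = f(s_n, y_n); k2 = f(s_n + h/2, y_n + (h/2)·k1); k3 = f(s_n + h/2, y_n + (h/2)·k2); k4 = f(s_n + h, y_n + h·k3); y_{n+1} = y_n + (h/6)·(k1 + 2k2 + 2k3 + k4).
s=0.000000, y=-1.200000:
  k1 = f(0.000000, -1.200000) = -3.270000
  k2 = f(0.190000, -1.821300) = -3.747755
  k3 = f(0.190000, -1.912073) = -3.870299
  k4 = f(0.380000, -2.670714) = -4.533463
  y ← -1.200000 + (0.38/6)·(k1 + 2k2 + 2k3 + k4) = -2.659173
s=0.380000, y=-2.659173:
  k1 = f(0.380000, -2.659173) = -4.517883
  k2 = f(0.570000, -3.517571) = -5.315720
  k3 = f(0.570000, -3.669160) = -5.520366
  k4 = f(0.760000, -4.756912) = -6.627831
  y ← -2.659173 + (0.38/6)·(k1 + 2k2 + 2k3 + k4) = -4.737639
y(0.76) ≈ -4.7376

-4.7376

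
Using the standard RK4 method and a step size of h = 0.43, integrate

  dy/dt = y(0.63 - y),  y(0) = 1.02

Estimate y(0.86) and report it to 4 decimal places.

0.8102

RK4: k1 = f(t_n, y_n); k2 = f(t_n + h/2, y_n + (h/2)·k1); k3 = f(t_n + h/2, y_n + (h/2)·k2); k4 = f(t_n + h, y_n + h·k3); y_{n+1} = y_n + (h/6)·(k1 + 2k2 + 2k3 + k4).
t=0.000000, y=1.020000:
  k1 = f(0.000000, 1.020000) = -0.397800
  k2 = f(0.215000, 0.934473) = -0.284522
  k3 = f(0.215000, 0.958828) = -0.315289
  k4 = f(0.430000, 0.884426) = -0.225021
  y ← 1.020000 + (0.43/6)·(k1 + 2k2 + 2k3 + k4) = 0.889392
t=0.430000, y=0.889392:
  k1 = f(0.430000, 0.889392) = -0.230701
  k2 = f(0.645000, 0.839791) = -0.176181
  k3 = f(0.645000, 0.851513) = -0.188621
  k4 = f(0.860000, 0.808285) = -0.144105
  y ← 0.889392 + (0.43/6)·(k1 + 2k2 + 2k3 + k4) = 0.810242
y(0.86) ≈ 0.8102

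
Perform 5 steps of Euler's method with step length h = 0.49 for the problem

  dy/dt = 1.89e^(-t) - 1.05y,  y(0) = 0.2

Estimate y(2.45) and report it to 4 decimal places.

0.4375

Euler: y_{n+1} = y_n + h·f(t_n, y_n).
t=0.000000, y=0.200000: f=1.680000 → y ← 0.200000 + 0.49·1.680000 = 1.023200
t=0.490000, y=1.023200: f=0.083504 → y ← 1.023200 + 0.49·0.083504 = 1.064117
t=0.980000, y=1.064117: f=-0.407985 → y ← 1.064117 + 0.49·(-0.407985) = 0.864204
t=1.470000, y=0.864204: f=-0.472855 → y ← 0.864204 + 0.49·(-0.472855) = 0.632505
t=1.960000, y=0.632505: f=-0.397908 → y ← 0.632505 + 0.49·(-0.397908) = 0.437530
y(2.45) ≈ 0.4375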